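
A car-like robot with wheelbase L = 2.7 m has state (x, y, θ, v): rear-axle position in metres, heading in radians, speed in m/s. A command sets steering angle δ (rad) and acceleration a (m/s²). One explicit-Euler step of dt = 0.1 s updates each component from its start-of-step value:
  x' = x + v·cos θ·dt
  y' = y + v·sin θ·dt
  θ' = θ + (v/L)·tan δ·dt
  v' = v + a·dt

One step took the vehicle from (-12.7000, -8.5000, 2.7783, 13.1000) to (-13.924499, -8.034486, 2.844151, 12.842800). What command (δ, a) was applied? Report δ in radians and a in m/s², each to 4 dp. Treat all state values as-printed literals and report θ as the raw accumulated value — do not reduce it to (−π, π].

δ = 0.1349, a = -2.5720

a = (v'−v)/dt = (-0.257200)/0.1 = -2.5720
Δθ = θ'−θ = 0.065851;  (v·dt/L) = 13.1000·0.1/2.7 = 0.485185
tan δ = Δθ·L/(v·dt) = 0.135723  →  δ = 0.1349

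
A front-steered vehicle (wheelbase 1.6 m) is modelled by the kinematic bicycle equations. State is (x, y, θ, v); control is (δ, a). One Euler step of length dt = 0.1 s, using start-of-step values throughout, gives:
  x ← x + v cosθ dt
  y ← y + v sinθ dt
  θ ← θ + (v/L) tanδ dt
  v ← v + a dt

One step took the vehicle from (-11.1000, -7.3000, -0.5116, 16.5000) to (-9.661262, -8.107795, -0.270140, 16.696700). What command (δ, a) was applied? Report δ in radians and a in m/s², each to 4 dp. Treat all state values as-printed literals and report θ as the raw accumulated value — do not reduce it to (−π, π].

a = (v'−v)/dt = (0.196700)/0.1 = 1.9670
Δθ = θ'−θ = 0.241460;  (v·dt/L) = 16.5000·0.1/1.6 = 1.031250
tan δ = Δθ·L/(v·dt) = 0.234143  →  δ = 0.2300

δ = 0.2300, a = 1.9670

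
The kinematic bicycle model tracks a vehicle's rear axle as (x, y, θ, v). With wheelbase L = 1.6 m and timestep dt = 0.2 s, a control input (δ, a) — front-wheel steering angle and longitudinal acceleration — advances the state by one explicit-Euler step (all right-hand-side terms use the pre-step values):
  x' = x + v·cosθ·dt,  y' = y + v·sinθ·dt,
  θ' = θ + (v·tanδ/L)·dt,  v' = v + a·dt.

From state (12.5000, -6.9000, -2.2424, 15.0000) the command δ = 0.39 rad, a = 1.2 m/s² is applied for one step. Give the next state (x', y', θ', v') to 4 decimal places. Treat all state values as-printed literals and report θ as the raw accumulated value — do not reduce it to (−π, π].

x' = 12.5000 + 15.0000·cos(-2.2424)·0.2 = 10.6333
y' = -6.9000 + 15.0000·sin(-2.2424)·0.2 = -9.2485
θ' = -2.2424 + (15.0000/1.6)·tan(0.39)·0.2 = -1.4717
v' = 15.0000 + 1.2000·0.2 = 15.2400

(10.6333, -9.2485, -1.4717, 15.2400)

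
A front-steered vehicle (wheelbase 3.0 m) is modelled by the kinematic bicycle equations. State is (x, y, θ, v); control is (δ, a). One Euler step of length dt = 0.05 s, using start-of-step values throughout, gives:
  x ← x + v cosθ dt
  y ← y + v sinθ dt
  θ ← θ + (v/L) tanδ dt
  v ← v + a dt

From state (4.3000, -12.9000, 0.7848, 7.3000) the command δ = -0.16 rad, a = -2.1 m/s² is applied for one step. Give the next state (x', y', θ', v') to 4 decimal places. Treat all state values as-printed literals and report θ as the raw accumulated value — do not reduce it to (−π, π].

(4.5582, -12.6421, 0.7652, 7.1950)

x' = 4.3000 + 7.3000·cos(0.7848)·0.05 = 4.5582
y' = -12.9000 + 7.3000·sin(0.7848)·0.05 = -12.6421
θ' = 0.7848 + (7.3000/3.0)·tan(-0.16)·0.05 = 0.7652
v' = 7.3000 − 2.1000·0.05 = 7.1950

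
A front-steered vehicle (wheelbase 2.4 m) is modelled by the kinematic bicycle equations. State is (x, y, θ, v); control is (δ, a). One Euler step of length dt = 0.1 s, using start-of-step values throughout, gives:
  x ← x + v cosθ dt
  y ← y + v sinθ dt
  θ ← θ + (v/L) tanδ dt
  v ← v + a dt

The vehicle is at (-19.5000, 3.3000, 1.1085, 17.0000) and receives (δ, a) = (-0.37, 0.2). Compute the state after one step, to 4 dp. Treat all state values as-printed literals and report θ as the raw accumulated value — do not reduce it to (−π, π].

(-18.7418, 4.8216, 0.8338, 17.0200)

x' = -19.5000 + 17.0000·cos(1.1085)·0.1 = -18.7418
y' = 3.3000 + 17.0000·sin(1.1085)·0.1 = 4.8216
θ' = 1.1085 + (17.0000/2.4)·tan(-0.37)·0.1 = 0.8338
v' = 17.0000 + 0.2000·0.1 = 17.0200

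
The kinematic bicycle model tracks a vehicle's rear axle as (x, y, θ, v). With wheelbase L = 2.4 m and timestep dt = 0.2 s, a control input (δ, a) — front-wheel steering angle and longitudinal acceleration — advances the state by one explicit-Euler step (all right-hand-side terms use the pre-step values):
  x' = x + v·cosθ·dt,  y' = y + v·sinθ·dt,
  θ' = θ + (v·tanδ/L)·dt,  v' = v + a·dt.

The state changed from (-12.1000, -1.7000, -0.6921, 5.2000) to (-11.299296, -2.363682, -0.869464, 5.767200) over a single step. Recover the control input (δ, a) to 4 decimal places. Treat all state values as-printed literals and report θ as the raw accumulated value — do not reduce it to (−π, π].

a = (v'−v)/dt = (0.567200)/0.2 = 2.8360
Δθ = θ'−θ = -0.177364;  (v·dt/L) = 5.2000·0.2/2.4 = 0.433333
tan δ = Δθ·L/(v·dt) = -0.409302  →  δ = -0.3885

δ = -0.3885, a = 2.8360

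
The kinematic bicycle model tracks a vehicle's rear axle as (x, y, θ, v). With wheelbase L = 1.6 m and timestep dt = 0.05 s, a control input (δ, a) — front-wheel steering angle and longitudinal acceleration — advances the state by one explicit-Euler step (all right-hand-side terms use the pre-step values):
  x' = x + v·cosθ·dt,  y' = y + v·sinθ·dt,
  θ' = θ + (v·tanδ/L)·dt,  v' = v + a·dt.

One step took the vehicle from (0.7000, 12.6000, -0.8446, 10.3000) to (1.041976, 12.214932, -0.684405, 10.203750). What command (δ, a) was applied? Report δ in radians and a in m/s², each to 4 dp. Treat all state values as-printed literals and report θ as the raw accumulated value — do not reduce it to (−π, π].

δ = 0.4618, a = -1.9250

a = (v'−v)/dt = (-0.096250)/0.05 = -1.9250
Δθ = θ'−θ = 0.160195;  (v·dt/L) = 10.3000·0.05/1.6 = 0.321875
tan δ = Δθ·L/(v·dt) = 0.497693  →  δ = 0.4618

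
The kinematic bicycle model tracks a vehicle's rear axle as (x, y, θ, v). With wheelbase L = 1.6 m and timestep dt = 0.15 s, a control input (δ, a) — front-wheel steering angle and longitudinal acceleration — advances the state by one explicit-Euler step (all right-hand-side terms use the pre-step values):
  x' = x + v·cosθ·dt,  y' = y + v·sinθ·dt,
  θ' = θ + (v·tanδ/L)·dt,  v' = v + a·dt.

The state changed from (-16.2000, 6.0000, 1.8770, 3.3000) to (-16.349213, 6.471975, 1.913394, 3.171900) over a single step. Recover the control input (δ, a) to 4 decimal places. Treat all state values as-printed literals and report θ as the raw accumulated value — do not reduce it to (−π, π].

δ = 0.1171, a = -0.8540

a = (v'−v)/dt = (-0.128100)/0.15 = -0.8540
Δθ = θ'−θ = 0.036394;  (v·dt/L) = 3.3000·0.15/1.6 = 0.309375
tan δ = Δθ·L/(v·dt) = 0.117637  →  δ = 0.1171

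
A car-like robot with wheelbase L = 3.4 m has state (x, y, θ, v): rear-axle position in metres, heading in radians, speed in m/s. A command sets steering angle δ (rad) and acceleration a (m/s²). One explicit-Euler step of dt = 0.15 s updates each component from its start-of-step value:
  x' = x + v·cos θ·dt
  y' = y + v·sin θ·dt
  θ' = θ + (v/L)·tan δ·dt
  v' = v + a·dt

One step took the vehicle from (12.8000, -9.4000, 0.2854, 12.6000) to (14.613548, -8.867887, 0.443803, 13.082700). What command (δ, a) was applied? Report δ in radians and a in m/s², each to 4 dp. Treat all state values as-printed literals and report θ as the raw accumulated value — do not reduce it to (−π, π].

δ = 0.2776, a = 3.2180

a = (v'−v)/dt = (0.482700)/0.15 = 3.2180
Δθ = θ'−θ = 0.158403;  (v·dt/L) = 12.6000·0.15/3.4 = 0.555882
tan δ = Δθ·L/(v·dt) = 0.284958  →  δ = 0.2776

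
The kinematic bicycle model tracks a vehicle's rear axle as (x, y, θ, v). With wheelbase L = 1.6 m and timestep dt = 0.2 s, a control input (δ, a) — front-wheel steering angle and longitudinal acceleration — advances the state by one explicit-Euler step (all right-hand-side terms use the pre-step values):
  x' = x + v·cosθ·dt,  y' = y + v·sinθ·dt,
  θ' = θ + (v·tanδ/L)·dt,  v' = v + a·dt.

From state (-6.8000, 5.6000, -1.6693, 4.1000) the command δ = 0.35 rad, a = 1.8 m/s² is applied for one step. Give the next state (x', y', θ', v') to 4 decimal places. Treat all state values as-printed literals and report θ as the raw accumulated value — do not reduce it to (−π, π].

x' = -6.8000 + 4.1000·cos(-1.6693)·0.2 = -6.8806
y' = 5.6000 + 4.1000·sin(-1.6693)·0.2 = 4.7840
θ' = -1.6693 + (4.1000/1.6)·tan(0.35)·0.2 = -1.4822
v' = 4.1000 + 1.8000·0.2 = 4.4600

(-6.8806, 4.7840, -1.4822, 4.4600)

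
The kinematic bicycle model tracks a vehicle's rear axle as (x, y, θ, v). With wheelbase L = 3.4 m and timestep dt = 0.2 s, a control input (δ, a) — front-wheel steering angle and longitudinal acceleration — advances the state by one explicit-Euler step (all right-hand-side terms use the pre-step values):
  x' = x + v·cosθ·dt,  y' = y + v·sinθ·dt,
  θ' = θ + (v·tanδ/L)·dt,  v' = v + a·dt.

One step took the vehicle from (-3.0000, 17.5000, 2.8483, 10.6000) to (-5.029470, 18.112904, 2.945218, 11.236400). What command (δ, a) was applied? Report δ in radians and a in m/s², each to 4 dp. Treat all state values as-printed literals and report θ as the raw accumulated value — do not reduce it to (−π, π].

δ = 0.1542, a = 3.1820

a = (v'−v)/dt = (0.636400)/0.2 = 3.1820
Δθ = θ'−θ = 0.096918;  (v·dt/L) = 10.6000·0.2/3.4 = 0.623529
tan δ = Δθ·L/(v·dt) = 0.155435  →  δ = 0.1542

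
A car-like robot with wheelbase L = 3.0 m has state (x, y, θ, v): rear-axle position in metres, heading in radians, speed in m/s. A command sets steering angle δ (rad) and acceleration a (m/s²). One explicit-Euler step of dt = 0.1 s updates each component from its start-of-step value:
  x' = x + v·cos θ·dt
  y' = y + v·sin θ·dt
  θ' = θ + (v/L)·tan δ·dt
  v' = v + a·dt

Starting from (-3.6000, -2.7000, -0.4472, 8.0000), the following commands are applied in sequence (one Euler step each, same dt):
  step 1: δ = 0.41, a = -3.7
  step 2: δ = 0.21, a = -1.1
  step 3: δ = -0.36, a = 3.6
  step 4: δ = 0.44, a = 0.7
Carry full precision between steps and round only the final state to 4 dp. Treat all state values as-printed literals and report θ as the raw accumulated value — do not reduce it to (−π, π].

(-0.6996, -3.7859, -0.2478, 7.9500)

after step 1 (δ=0.41, a=-3.7): (-2.878671, -3.045954, -0.331298, 7.630000)
after step 2 (δ=0.21, a=-1.1): (-2.157162, -3.294136, -0.277089, 7.520000)
after step 3 (δ=-0.36, a=3.6): (-1.433847, -3.499851, -0.371441, 7.880000)
after step 4 (δ=0.44, a=0.7): (-0.699584, -3.785862, -0.247782, 7.950000)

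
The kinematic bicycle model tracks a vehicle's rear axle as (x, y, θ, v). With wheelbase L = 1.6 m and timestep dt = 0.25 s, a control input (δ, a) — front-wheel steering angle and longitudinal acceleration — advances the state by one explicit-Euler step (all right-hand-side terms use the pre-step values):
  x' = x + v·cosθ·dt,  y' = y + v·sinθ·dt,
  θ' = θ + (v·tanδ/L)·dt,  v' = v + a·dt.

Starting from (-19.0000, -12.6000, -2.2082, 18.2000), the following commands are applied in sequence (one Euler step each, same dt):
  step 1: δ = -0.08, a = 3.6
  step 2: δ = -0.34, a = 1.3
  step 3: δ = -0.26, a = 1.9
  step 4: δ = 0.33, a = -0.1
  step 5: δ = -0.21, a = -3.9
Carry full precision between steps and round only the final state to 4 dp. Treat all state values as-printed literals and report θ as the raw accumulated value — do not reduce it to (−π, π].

(-36.8492, -12.6697, -3.8962, 18.9000)

after step 1 (δ=-0.08, a=3.6): (-21.707755, -16.256578, -2.436187, 19.100000)
after step 2 (δ=-0.34, a=1.3): (-25.343193, -19.352416, -3.491870, 19.425000)
after step 3 (δ=-0.26, a=1.9): (-29.904560, -17.685953, -4.299287, 19.900000)
after step 4 (δ=0.33, a=-0.1): (-31.901785, -13.129451, -3.234249, 19.875000)
after step 5 (δ=-0.21, a=-3.9): (-36.849221, -12.669724, -3.896156, 18.900000)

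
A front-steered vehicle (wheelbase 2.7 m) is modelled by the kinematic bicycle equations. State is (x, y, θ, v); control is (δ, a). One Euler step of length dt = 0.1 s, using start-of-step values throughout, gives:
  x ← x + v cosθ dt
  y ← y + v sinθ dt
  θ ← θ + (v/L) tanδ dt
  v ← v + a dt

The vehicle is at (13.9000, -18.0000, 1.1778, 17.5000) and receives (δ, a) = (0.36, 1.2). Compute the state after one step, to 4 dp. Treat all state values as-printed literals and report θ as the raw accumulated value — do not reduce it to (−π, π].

x' = 13.9000 + 17.5000·cos(1.1778)·0.1 = 14.5702
y' = -18.0000 + 17.5000·sin(1.1778)·0.1 = -16.3834
θ' = 1.1778 + (17.5000/2.7)·tan(0.36)·0.1 = 1.4218
v' = 17.5000 + 1.2000·0.1 = 17.6200

(14.5702, -16.3834, 1.4218, 17.6200)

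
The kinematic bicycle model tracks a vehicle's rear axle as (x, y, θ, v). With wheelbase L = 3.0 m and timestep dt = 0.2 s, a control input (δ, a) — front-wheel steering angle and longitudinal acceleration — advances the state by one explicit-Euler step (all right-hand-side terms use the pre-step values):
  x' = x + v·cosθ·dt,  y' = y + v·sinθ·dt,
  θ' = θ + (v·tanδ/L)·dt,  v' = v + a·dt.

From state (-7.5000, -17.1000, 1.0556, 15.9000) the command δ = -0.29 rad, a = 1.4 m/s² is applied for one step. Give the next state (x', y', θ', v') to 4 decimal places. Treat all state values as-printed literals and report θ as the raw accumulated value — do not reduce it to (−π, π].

(-5.9332, -14.3328, 0.7393, 16.1800)

x' = -7.5000 + 15.9000·cos(1.0556)·0.2 = -5.9332
y' = -17.1000 + 15.9000·sin(1.0556)·0.2 = -14.3328
θ' = 1.0556 + (15.9000/3.0)·tan(-0.29)·0.2 = 0.7393
v' = 15.9000 + 1.4000·0.2 = 16.1800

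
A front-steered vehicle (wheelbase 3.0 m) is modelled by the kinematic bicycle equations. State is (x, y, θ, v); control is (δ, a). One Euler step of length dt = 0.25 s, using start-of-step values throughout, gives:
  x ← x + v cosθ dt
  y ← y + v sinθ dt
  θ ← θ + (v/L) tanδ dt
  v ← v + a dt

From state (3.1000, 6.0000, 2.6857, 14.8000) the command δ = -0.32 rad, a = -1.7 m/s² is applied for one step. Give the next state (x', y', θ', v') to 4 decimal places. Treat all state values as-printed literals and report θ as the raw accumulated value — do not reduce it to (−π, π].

x' = 3.1000 + 14.8000·cos(2.6857)·0.25 = -0.2221
y' = 6.0000 + 14.8000·sin(2.6857)·0.25 = 7.6290
θ' = 2.6857 + (14.8000/3.0)·tan(-0.32)·0.25 = 2.2770
v' = 14.8000 − 1.7000·0.25 = 14.3750

(-0.2221, 7.6290, 2.2770, 14.3750)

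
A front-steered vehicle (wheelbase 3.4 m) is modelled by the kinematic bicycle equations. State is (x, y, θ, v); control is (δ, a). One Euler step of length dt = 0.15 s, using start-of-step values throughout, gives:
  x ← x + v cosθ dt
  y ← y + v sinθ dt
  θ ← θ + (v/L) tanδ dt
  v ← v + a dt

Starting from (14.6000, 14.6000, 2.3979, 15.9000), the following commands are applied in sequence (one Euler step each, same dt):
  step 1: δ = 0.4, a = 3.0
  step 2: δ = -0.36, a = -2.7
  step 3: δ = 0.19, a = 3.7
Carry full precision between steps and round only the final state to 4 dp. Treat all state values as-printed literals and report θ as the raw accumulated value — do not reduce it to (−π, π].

after step 1 (δ=0.4, a=3.0): (12.844703, 16.214669, 2.694477, 16.350000)
after step 2 (δ=-0.36, a=-2.7): (10.633289, 17.275048, 2.422969, 15.945000)
after step 3 (δ=0.19, a=3.7): (8.832989, 18.849656, 2.558257, 16.500000)

(8.8330, 18.8497, 2.5583, 16.5000)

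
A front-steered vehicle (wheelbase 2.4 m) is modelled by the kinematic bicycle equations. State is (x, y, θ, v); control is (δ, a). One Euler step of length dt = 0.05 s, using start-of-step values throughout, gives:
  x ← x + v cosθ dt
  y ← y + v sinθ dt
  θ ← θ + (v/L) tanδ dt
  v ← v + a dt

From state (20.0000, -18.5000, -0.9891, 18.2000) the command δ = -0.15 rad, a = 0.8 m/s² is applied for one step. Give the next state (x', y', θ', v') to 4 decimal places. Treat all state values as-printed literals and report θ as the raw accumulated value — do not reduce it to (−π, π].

x' = 20.0000 + 18.2000·cos(-0.9891)·0.05 = 20.5000
y' = -18.5000 + 18.2000·sin(-0.9891)·0.05 = -19.2603
θ' = -0.9891 + (18.2000/2.4)·tan(-0.15)·0.05 = -1.0464
v' = 18.2000 + 0.8000·0.05 = 18.2400

(20.5000, -19.2603, -1.0464, 18.2400)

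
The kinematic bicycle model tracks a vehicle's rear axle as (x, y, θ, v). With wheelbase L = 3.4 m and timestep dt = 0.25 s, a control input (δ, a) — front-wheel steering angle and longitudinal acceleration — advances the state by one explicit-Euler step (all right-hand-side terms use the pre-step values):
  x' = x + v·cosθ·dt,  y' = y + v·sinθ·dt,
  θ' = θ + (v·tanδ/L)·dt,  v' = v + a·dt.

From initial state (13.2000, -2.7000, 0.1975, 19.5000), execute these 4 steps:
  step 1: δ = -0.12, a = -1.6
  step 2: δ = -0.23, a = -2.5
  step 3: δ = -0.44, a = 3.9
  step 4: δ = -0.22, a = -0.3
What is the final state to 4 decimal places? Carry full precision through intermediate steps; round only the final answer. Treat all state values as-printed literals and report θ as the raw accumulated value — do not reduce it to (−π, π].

after step 1 (δ=-0.12, a=-1.6): (17.980231, -1.743435, 0.024611, 19.100000)
after step 2 (δ=-0.23, a=-2.5): (22.753785, -1.625931, -0.304223, 18.475000)
after step 3 (δ=-0.44, a=3.9): (27.160442, -3.009488, -0.943758, 19.450000)
after step 4 (δ=-0.22, a=-0.3): (30.013510, -6.946988, -1.263566, 19.375000)

(30.0135, -6.9470, -1.2636, 19.3750)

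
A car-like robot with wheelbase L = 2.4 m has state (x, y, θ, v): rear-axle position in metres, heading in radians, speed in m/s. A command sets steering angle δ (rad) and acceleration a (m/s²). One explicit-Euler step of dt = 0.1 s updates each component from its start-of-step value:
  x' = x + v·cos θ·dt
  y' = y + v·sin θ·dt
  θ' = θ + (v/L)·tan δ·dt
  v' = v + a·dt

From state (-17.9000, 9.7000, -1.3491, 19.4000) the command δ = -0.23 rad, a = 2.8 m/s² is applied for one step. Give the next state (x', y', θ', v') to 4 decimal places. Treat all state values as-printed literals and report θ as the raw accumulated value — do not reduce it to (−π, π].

(-17.4734, 7.8075, -1.5384, 19.6800)

x' = -17.9000 + 19.4000·cos(-1.3491)·0.1 = -17.4734
y' = 9.7000 + 19.4000·sin(-1.3491)·0.1 = 7.8075
θ' = -1.3491 + (19.4000/2.4)·tan(-0.23)·0.1 = -1.5384
v' = 19.4000 + 2.8000·0.1 = 19.6800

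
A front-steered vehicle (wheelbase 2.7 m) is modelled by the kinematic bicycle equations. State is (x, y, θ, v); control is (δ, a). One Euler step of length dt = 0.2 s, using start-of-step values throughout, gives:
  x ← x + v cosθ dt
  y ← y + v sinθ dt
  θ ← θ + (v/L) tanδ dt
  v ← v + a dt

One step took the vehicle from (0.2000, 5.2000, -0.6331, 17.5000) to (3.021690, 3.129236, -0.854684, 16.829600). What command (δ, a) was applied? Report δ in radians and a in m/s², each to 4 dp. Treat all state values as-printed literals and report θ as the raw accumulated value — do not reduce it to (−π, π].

δ = -0.1693, a = -3.3520

a = (v'−v)/dt = (-0.670400)/0.2 = -3.3520
Δθ = θ'−θ = -0.221584;  (v·dt/L) = 17.5000·0.2/2.7 = 1.296296
tan δ = Δθ·L/(v·dt) = -0.170936  →  δ = -0.1693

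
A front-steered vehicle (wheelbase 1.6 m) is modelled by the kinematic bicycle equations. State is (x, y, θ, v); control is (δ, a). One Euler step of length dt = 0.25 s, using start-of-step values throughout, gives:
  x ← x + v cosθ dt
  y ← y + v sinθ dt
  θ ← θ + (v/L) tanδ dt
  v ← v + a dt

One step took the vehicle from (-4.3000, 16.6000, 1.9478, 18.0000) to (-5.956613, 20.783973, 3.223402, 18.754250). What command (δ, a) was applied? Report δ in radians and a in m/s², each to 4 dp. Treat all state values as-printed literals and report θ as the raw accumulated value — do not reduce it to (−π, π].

a = (v'−v)/dt = (0.754250)/0.25 = 3.0170
Δθ = θ'−θ = 1.275602;  (v·dt/L) = 18.0000·0.25/1.6 = 2.812500
tan δ = Δθ·L/(v·dt) = 0.453547  →  δ = 0.4258

δ = 0.4258, a = 3.0170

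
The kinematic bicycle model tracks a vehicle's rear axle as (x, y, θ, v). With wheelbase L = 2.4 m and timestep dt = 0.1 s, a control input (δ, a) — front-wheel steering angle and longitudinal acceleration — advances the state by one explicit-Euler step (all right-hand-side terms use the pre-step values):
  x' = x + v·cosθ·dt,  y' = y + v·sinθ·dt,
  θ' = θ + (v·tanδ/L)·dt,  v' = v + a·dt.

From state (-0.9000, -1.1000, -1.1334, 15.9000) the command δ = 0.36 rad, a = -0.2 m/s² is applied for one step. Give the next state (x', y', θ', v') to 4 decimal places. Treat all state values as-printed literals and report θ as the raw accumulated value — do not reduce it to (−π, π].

(-0.2265, -2.5403, -0.8840, 15.8800)

x' = -0.9000 + 15.9000·cos(-1.1334)·0.1 = -0.2265
y' = -1.1000 + 15.9000·sin(-1.1334)·0.1 = -2.5403
θ' = -1.1334 + (15.9000/2.4)·tan(0.36)·0.1 = -0.8840
v' = 15.9000 − 0.2000·0.1 = 15.8800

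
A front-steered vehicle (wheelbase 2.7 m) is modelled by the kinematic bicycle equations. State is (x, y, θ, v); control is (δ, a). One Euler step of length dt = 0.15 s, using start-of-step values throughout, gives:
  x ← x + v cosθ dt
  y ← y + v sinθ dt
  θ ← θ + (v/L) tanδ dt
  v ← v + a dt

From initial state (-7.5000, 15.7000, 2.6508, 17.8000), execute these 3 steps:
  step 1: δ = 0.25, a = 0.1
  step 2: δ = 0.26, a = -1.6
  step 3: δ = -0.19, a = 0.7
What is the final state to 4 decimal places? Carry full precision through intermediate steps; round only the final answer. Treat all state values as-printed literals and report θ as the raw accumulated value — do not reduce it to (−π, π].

after step 1 (δ=0.25, a=0.1): (-9.854832, 16.958438, 2.903305, 17.815000)
after step 2 (δ=0.26, a=-1.6): (-12.451574, 17.589194, 3.166592, 17.575000)
after step 3 (δ=-0.19, a=0.7): (-15.087000, 17.523296, 2.978813, 17.680000)

(-15.0870, 17.5233, 2.9788, 17.6800)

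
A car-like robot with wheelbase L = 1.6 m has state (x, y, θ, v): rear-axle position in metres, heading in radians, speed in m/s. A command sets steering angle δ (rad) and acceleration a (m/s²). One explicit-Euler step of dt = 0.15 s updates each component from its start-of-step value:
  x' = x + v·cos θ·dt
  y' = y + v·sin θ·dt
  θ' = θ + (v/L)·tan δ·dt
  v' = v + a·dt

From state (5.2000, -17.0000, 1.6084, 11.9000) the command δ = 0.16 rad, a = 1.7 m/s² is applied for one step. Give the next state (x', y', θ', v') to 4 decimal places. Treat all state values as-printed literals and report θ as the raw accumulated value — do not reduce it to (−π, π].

(5.1329, -15.2163, 1.7884, 12.1550)

x' = 5.2000 + 11.9000·cos(1.6084)·0.15 = 5.1329
y' = -17.0000 + 11.9000·sin(1.6084)·0.15 = -15.2163
θ' = 1.6084 + (11.9000/1.6)·tan(0.16)·0.15 = 1.7884
v' = 11.9000 + 1.7000·0.15 = 12.1550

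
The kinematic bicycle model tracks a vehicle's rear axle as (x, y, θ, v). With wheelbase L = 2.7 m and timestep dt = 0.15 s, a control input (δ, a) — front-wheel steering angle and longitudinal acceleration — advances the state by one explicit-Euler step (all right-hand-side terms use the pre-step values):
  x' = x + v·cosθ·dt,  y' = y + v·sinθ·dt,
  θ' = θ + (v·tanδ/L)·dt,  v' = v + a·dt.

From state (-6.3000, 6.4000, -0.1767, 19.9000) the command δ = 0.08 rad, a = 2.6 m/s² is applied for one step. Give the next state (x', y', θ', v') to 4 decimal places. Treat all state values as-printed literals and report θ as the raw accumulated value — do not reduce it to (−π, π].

x' = -6.3000 + 19.9000·cos(-0.1767)·0.15 = -3.3615
y' = 6.4000 + 19.9000·sin(-0.1767)·0.15 = 5.8753
θ' = -0.1767 + (19.9000/2.7)·tan(0.08)·0.15 = -0.0881
v' = 19.9000 + 2.6000·0.15 = 20.2900

(-3.3615, 5.8753, -0.0881, 20.2900)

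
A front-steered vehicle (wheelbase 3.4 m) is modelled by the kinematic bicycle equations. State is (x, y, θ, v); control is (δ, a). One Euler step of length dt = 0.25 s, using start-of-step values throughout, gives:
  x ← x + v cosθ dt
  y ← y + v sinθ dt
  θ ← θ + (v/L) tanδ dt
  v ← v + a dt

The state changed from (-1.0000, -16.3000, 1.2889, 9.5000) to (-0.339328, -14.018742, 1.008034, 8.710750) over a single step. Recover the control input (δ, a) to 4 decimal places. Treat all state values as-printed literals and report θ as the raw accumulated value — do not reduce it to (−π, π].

a = (v'−v)/dt = (-0.789250)/0.25 = -3.1570
Δθ = θ'−θ = -0.280866;  (v·dt/L) = 9.5000·0.25/3.4 = 0.698529
tan δ = Δθ·L/(v·dt) = -0.402082  →  δ = -0.3823

δ = -0.3823, a = -3.1570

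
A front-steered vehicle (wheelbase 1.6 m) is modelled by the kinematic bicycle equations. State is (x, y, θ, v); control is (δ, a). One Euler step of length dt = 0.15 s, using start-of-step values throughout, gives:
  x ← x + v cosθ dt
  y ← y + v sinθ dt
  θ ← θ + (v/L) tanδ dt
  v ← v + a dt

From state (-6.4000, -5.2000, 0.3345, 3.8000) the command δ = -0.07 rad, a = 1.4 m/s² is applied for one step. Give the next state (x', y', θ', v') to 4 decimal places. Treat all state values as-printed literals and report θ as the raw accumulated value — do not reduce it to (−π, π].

(-5.8616, -5.0129, 0.3095, 4.0100)

x' = -6.4000 + 3.8000·cos(0.3345)·0.15 = -5.8616
y' = -5.2000 + 3.8000·sin(0.3345)·0.15 = -5.0129
θ' = 0.3345 + (3.8000/1.6)·tan(-0.07)·0.15 = 0.3095
v' = 3.8000 + 1.4000·0.15 = 4.0100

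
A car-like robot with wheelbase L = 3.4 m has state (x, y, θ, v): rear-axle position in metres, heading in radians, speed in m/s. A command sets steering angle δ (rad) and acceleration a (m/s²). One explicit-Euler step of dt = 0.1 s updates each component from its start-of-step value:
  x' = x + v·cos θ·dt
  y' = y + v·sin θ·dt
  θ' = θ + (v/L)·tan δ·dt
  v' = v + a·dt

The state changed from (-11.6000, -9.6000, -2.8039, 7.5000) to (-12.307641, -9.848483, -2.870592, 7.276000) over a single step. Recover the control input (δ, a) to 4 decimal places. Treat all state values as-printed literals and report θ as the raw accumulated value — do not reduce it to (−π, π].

δ = -0.2936, a = -2.2400

a = (v'−v)/dt = (-0.224000)/0.1 = -2.2400
Δθ = θ'−θ = -0.066692;  (v·dt/L) = 7.5000·0.1/3.4 = 0.220588
tan δ = Δθ·L/(v·dt) = -0.302337  →  δ = -0.2936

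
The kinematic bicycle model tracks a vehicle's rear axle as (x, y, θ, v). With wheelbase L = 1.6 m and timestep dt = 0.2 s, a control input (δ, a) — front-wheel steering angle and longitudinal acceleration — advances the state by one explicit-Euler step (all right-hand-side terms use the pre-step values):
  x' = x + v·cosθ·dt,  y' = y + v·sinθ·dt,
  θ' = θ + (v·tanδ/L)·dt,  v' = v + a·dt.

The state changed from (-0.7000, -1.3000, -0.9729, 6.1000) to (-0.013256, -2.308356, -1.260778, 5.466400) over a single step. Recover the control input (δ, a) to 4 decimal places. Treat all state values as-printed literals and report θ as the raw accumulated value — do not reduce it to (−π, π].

δ = -0.3610, a = -3.1680

a = (v'−v)/dt = (-0.633600)/0.2 = -3.1680
Δθ = θ'−θ = -0.287878;  (v·dt/L) = 6.1000·0.2/1.6 = 0.762500
tan δ = Δθ·L/(v·dt) = -0.377545  →  δ = -0.3610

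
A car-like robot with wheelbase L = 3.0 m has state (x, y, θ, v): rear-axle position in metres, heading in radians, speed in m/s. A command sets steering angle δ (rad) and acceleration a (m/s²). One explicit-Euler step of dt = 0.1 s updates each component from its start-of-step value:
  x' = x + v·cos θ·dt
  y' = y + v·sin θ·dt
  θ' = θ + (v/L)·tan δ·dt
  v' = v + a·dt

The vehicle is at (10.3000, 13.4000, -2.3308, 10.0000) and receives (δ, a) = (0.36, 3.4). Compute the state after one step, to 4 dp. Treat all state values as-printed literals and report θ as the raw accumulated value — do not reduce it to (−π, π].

x' = 10.3000 + 10.0000·cos(-2.3308)·0.1 = 9.6111
y' = 13.4000 + 10.0000·sin(-2.3308)·0.1 = 12.6752
θ' = -2.3308 + (10.0000/3.0)·tan(0.36)·0.1 = -2.2053
v' = 10.0000 + 3.4000·0.1 = 10.3400

(9.6111, 12.6752, -2.2053, 10.3400)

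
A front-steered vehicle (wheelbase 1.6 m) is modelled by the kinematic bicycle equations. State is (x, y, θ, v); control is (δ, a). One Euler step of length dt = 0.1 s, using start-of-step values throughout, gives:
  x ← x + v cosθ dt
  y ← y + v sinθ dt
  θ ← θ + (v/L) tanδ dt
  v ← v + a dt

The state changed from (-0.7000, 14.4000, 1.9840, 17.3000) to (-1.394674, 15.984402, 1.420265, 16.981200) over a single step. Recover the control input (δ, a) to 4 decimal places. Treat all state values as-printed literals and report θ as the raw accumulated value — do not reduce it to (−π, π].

δ = -0.4806, a = -3.1880

a = (v'−v)/dt = (-0.318800)/0.1 = -3.1880
Δθ = θ'−θ = -0.563735;  (v·dt/L) = 17.3000·0.1/1.6 = 1.081250
tan δ = Δθ·L/(v·dt) = -0.521373  →  δ = -0.4806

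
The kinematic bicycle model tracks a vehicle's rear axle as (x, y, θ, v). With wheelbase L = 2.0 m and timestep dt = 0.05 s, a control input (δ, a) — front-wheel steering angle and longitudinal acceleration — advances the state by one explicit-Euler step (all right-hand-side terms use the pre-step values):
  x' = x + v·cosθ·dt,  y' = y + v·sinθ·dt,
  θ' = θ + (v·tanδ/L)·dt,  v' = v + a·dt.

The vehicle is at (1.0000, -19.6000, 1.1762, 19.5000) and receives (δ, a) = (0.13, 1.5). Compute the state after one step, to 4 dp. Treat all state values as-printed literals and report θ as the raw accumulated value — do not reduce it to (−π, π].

(1.3748, -18.6999, 1.2399, 19.5750)

x' = 1.0000 + 19.5000·cos(1.1762)·0.05 = 1.3748
y' = -19.6000 + 19.5000·sin(1.1762)·0.05 = -18.6999
θ' = 1.1762 + (19.5000/2.0)·tan(0.13)·0.05 = 1.2399
v' = 19.5000 + 1.5000·0.05 = 19.5750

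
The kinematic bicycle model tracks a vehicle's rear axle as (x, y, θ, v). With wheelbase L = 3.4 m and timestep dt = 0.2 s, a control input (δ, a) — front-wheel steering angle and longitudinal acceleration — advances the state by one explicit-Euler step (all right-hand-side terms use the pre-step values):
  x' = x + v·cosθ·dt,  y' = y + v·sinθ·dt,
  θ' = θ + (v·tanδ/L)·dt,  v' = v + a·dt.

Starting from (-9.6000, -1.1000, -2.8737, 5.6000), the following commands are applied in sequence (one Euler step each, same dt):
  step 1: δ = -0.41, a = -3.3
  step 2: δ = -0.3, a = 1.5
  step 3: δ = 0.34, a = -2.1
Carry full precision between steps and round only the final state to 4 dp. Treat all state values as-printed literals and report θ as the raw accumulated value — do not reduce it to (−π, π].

(-12.7077, -1.5559, -2.9977, 4.8200)

after step 1 (δ=-0.41, a=-3.3): (-10.680051, -1.396464, -3.016873, 4.940000)
after step 2 (δ=-0.3, a=1.5): (-11.660376, -1.519368, -3.106762, 5.240000)
after step 3 (δ=0.34, a=-2.1): (-12.707741, -1.555863, -2.997728, 4.820000)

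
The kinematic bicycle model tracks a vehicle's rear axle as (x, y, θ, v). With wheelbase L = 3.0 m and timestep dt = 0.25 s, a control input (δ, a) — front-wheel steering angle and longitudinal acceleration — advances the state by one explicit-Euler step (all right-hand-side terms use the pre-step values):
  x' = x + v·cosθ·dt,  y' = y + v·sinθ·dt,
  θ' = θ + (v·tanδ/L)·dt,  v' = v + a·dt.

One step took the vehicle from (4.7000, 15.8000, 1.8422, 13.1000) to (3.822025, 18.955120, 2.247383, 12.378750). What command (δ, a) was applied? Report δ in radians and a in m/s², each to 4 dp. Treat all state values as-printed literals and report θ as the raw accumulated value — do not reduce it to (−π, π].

a = (v'−v)/dt = (-0.721250)/0.25 = -2.8850
Δθ = θ'−θ = 0.405183;  (v·dt/L) = 13.1000·0.25/3.0 = 1.091667
tan δ = Δθ·L/(v·dt) = 0.371160  →  δ = 0.3554

δ = 0.3554, a = -2.8850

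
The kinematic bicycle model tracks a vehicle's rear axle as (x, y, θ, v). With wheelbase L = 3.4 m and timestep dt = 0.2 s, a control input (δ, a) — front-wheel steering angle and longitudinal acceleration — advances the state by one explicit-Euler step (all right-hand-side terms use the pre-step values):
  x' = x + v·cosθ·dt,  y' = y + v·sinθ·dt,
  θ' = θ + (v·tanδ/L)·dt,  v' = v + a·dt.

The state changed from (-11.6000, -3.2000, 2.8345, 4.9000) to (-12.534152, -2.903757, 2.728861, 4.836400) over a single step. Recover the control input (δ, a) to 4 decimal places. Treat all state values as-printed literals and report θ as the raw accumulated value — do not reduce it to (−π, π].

δ = -0.3513, a = -0.3180

a = (v'−v)/dt = (-0.063600)/0.2 = -0.3180
Δθ = θ'−θ = -0.105639;  (v·dt/L) = 4.9000·0.2/3.4 = 0.288235
tan δ = Δθ·L/(v·dt) = -0.366503  →  δ = -0.3513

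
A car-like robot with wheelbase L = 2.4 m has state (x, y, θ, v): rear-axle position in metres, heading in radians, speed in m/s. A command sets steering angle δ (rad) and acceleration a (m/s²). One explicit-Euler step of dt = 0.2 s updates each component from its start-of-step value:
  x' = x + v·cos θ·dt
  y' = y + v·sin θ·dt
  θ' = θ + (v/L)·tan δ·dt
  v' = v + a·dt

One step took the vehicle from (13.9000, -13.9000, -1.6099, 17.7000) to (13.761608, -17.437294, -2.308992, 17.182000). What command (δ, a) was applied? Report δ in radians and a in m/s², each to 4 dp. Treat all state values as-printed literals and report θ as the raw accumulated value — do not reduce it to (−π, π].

δ = -0.4426, a = -2.5900

a = (v'−v)/dt = (-0.518000)/0.2 = -2.5900
Δθ = θ'−θ = -0.699092;  (v·dt/L) = 17.7000·0.2/2.4 = 1.475000
tan δ = Δθ·L/(v·dt) = -0.473961  →  δ = -0.4426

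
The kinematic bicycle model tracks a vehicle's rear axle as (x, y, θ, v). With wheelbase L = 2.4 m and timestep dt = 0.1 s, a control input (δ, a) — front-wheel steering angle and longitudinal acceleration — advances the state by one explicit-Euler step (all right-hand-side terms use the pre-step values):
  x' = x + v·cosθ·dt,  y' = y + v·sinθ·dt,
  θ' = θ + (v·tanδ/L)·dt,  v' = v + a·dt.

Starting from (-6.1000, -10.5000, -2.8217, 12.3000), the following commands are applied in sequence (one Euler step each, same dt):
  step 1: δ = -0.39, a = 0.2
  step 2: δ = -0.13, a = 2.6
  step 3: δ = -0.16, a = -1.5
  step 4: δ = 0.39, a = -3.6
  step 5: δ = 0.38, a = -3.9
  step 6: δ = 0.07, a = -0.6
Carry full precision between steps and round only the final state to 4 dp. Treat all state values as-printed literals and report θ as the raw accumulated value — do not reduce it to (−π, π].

(-13.2690, -11.6497, -2.7362, 11.6200)

after step 1 (δ=-0.39, a=0.2): (-7.267601, -10.886792, -3.032366, 12.320000)
after step 2 (δ=-0.13, a=2.6): (-8.492259, -11.021092, -3.099477, 12.580000)
after step 3 (δ=-0.16, a=-1.5): (-9.749144, -11.074057, -3.184067, 12.430000)
after step 4 (δ=0.39, a=-3.6): (-10.991023, -11.021277, -2.971175, 12.070000)
after step 5 (δ=0.38, a=-3.9): (-12.180538, -11.225977, -2.770304, 11.680000)
after step 6 (δ=0.07, a=-0.6): (-13.268951, -11.649747, -2.736181, 11.620000)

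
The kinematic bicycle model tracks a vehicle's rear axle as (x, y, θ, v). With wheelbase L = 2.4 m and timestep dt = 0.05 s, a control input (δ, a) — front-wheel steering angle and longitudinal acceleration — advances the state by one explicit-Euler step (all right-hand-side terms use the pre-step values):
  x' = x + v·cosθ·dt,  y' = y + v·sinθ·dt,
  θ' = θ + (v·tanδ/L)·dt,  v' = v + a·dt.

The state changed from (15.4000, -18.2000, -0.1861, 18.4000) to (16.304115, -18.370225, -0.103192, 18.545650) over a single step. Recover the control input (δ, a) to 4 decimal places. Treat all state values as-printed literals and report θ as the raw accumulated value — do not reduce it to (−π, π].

a = (v'−v)/dt = (0.145650)/0.05 = 2.9130
Δθ = θ'−θ = 0.082908;  (v·dt/L) = 18.4000·0.05/2.4 = 0.383333
tan δ = Δθ·L/(v·dt) = 0.216282  →  δ = 0.2130

δ = 0.2130, a = 2.9130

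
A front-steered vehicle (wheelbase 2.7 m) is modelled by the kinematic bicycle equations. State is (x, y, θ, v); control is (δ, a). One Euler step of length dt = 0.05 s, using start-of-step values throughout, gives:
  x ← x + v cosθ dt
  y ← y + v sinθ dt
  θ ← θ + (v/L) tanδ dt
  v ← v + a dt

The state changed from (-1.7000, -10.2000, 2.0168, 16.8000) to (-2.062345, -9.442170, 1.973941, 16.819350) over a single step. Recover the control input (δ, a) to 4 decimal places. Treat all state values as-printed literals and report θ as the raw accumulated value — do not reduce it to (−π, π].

a = (v'−v)/dt = (0.019350)/0.05 = 0.3870
Δθ = θ'−θ = -0.042859;  (v·dt/L) = 16.8000·0.05/2.7 = 0.311111
tan δ = Δθ·L/(v·dt) = -0.137761  →  δ = -0.1369

δ = -0.1369, a = 0.3870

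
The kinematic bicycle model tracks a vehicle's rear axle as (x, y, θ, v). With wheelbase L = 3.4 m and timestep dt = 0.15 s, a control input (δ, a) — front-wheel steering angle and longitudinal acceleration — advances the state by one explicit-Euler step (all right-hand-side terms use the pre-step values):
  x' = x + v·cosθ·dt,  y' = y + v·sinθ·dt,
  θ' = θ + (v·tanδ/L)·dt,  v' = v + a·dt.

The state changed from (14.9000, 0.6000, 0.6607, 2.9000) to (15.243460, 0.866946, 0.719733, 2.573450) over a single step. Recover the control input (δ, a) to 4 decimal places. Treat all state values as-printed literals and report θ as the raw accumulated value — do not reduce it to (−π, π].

δ = 0.4323, a = -2.1770

a = (v'−v)/dt = (-0.326550)/0.15 = -2.1770
Δθ = θ'−θ = 0.059033;  (v·dt/L) = 2.9000·0.15/3.4 = 0.127941
tan δ = Δθ·L/(v·dt) = 0.461407  →  δ = 0.4323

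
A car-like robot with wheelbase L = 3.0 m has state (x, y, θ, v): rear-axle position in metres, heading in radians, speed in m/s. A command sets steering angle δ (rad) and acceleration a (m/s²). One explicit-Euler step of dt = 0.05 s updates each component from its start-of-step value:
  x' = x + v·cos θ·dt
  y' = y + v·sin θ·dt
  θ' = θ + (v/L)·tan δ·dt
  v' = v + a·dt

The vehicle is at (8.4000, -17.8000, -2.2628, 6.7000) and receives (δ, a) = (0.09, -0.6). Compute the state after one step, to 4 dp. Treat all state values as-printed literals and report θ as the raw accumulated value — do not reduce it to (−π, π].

(8.1862, -18.0579, -2.2527, 6.6700)

x' = 8.4000 + 6.7000·cos(-2.2628)·0.05 = 8.1862
y' = -17.8000 + 6.7000·sin(-2.2628)·0.05 = -18.0579
θ' = -2.2628 + (6.7000/3.0)·tan(0.09)·0.05 = -2.2527
v' = 6.7000 − 0.6000·0.05 = 6.6700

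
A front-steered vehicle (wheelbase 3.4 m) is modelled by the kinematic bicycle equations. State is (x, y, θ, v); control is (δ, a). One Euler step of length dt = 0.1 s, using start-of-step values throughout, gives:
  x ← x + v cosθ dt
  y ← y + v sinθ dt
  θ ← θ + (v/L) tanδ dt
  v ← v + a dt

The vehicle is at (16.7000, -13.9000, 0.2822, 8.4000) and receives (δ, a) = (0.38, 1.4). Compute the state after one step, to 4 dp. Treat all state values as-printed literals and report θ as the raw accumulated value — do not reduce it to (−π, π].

x' = 16.7000 + 8.4000·cos(0.2822)·0.1 = 17.5068
y' = -13.9000 + 8.4000·sin(0.2822)·0.1 = -13.6661
θ' = 0.2822 + (8.4000/3.4)·tan(0.38)·0.1 = 0.3809
v' = 8.4000 + 1.4000·0.1 = 8.5400

(17.5068, -13.6661, 0.3809, 8.5400)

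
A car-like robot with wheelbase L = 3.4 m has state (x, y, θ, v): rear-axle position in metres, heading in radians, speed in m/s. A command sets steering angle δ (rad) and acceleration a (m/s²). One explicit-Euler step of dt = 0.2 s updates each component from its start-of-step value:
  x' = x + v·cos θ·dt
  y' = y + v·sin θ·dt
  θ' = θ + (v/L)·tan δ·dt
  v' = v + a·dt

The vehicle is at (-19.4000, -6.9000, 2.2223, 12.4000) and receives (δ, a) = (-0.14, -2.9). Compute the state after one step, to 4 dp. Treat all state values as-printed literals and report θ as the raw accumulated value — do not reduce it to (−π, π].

x' = -19.4000 + 12.4000·cos(2.2223)·0.2 = -20.9038
y' = -6.9000 + 12.4000·sin(2.2223)·0.2 = -4.9280
θ' = 2.2223 + (12.4000/3.4)·tan(-0.14)·0.2 = 2.1195
v' = 12.4000 − 2.9000·0.2 = 11.8200

(-20.9038, -4.9280, 2.1195, 11.8200)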